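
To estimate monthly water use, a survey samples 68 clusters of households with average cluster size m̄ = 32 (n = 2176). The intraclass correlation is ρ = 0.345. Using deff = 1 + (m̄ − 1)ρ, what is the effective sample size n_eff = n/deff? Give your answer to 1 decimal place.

186.1

deff = 1 + (32 − 1)·0.345 = 1 + 10.695 = 11.695.
n_eff = 2176 / 11.695 = 186.1.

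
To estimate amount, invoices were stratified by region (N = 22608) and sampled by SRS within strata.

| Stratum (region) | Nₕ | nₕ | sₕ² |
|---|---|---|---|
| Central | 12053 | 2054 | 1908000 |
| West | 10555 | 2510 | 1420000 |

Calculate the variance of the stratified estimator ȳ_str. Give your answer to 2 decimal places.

Var(ȳ_str) = Σₕ Wₕ²(1 − fₕ)sₕ²/nₕ with Wₕ = Nₕ/N, N = 22608.
Central: Wₕ = 0.53312987; term = 0.53312987²·(1 − 0.17041400)·1908000/2054 = 219.03089.
West: Wₕ = 0.46687013; term = 0.46687013²·(1 − 0.23780199)·1420000/2510 = 93.988479.
Sum = 313.01937.

313.02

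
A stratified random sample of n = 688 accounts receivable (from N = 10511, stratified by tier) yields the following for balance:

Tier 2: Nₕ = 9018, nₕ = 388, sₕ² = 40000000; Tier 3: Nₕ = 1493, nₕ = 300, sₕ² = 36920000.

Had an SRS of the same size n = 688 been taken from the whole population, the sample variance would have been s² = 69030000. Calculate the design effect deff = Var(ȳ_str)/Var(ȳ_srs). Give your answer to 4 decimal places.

0.7956

Var(ȳ_str) = Σ Wₕ²(1−fₕ)sₕ²/nₕ with Wₕ = Nₕ/10511:
  Tier 2: (9018/10511)²·(1−388/9018)·40000000/388 = 72620.832
  Tier 3: (1493/10511)²·(1−300/1493)·36920000/300 = 1984.05
  → Var(ȳ_str) = 74604.882.
Var(ȳ_srs) = (1 − 688/10511)·69030000/688 = 93766.897.
deff = 74604.882 / 93766.897 = 0.7956.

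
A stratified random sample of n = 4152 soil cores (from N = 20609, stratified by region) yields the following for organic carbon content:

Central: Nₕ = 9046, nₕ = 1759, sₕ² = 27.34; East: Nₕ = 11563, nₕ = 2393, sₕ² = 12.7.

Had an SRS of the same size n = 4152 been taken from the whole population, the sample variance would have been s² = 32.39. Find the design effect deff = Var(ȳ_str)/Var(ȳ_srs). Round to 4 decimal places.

0.5999

Var(ȳ_str) = Σ Wₕ²(1−fₕ)sₕ²/nₕ with Wₕ = Nₕ/20609:
  Central: (9046/20609)²·(1−1759/9046)·27.34/1759 = 0.0024122604
  East: (11563/20609)²·(1−2393/11563)·12.7/2393 = 0.001324912
  → Var(ȳ_str) = 0.0037371724.
Var(ȳ_srs) = (1 − 4152/20609)·32.39/4152 = 0.0062294163.
deff = 0.0037371724 / 0.0062294163 = 0.5999.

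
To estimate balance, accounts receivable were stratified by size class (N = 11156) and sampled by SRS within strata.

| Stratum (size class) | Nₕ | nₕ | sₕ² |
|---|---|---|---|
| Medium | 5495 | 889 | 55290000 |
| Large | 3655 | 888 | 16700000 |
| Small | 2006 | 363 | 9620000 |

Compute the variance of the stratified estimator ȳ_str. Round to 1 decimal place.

Var(ȳ_str) = Σₕ Wₕ²(1 − fₕ)sₕ²/nₕ with Wₕ = Nₕ/N, N = 11156.
Medium: Wₕ = 0.49256006; term = 0.49256006²·(1 − 0.16178344)·55290000/889 = 12647.93.
Large: Wₕ = 0.32762639; term = 0.32762639²·(1 − 0.24295486)·16700000/888 = 1528.21.
Small: Wₕ = 0.17981355; term = 0.17981355²·(1 − 0.18095713)·9620000/363 = 701.81061.
Sum = 14877.951.

14878.0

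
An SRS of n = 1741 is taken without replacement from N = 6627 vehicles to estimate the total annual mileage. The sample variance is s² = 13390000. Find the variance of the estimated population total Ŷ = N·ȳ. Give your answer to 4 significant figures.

2.490 × 10^11

Var(Ŷ) = N²·Var(ȳ) = N²·(1 − n/N)·s²/n.
f = 1741/6627 = 0.26271314; Var(ȳ) = 0.73728686·13390000/1741 = 5670.4601.
Var(Ŷ) = 6627² · 5670.4601 = 2.4903033 × 10^11.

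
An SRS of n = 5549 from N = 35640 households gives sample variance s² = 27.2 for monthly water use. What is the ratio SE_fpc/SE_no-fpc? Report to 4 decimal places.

f = n/N = 5549/35640 = 0.15569585.
SE_no-fpc = √(s²/n) = 0.070012742; SE_fpc = √((1−f)s²/n) = 0.064331926.
Ratio = √(1−f) = 0.91886025.

0.9189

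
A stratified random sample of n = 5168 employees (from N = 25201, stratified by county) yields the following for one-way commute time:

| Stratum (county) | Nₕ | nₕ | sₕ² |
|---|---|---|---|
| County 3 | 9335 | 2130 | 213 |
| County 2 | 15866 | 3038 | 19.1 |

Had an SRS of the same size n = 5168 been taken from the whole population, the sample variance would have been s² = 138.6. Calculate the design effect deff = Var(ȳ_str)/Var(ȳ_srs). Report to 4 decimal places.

0.5913

Var(ȳ_str) = Σ Wₕ²(1−fₕ)sₕ²/nₕ with Wₕ = Nₕ/25201:
  County 3: (9335/25201)²·(1−2130/9335)·213/2130 = 0.01059041
  County 2: (15866/25201)²·(1−3038/15866)·19.1/3038 = 0.0020148209
  → Var(ȳ_str) = 0.012605231.
Var(ȳ_srs) = (1 − 5168/25201)·138.6/5168 = 0.021319104.
deff = 0.012605231 / 0.021319104 = 0.5913.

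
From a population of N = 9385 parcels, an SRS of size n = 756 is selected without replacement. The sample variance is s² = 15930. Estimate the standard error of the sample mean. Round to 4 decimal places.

Under SRS without replacement, Var(ȳ) = (1 − f)·s²/n with f = n/N = 756/9385 = 0.08055408.
Var(ȳ) = (1 − 0.08055408)·15930/756 = 0.91944592·21.071429 = 19.374039.
SE(ȳ) = √(19.374039) = 4.4016.

4.4016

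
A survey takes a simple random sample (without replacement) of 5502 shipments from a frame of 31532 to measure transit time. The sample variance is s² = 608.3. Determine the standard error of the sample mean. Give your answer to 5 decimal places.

0.30211

Under SRS without replacement, Var(ȳ) = (1 − f)·s²/n with f = n/N = 5502/31532 = 0.17448941.
Var(ȳ) = (1 − 0.17448941)·608.3/5502 = 0.82551059·0.1105598 = 0.091268283.
SE(ȳ) = √(0.091268283) = 0.30211.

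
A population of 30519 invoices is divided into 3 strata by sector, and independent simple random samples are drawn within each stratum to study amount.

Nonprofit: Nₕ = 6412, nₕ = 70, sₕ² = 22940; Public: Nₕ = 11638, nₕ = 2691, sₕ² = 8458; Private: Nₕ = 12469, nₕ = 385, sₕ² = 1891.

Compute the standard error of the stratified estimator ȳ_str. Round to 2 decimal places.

Var(ȳ_str) = Σₕ Wₕ²(1 − fₕ)sₕ²/nₕ with Wₕ = Nₕ/N, N = 30519.
Nonprofit: Wₕ = 0.21009863; term = 0.21009863²·(1 − 0.01091703)·22940/70 = 14.307855.
Public: Wₕ = 0.38133622; term = 0.38133622²·(1 − 0.23122530)·8458/2691 = 0.35137364.
Private: Wₕ = 0.40856516; term = 0.40856516²·(1 − 0.03087657)·1891/385 = 0.79457069.
Sum = 15.453799.
SE = √(15.453799) = 3.93.

3.93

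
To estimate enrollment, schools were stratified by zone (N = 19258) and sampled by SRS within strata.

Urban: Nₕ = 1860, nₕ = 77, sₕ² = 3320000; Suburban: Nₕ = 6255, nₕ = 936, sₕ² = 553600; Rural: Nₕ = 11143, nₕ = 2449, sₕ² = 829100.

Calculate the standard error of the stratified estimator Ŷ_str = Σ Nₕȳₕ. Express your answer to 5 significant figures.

442120

Var(Ŷ_str) = Σₕ Nₕ²(1 − fₕ)sₕ²/nₕ.
Urban: 1860²·(1 − 77/1860)·3320000/77 = 1.4299197 × 10^11.
Suburban: 6255²·(1 − 936/6255)·553600/936 = 1.9677845 × 10^10.
Rural: 11143²·(1 − 2449/11143)·829100/2449 = 3.2797436 × 10^10.
Sum = 1.9546725 × 10^11.
SE = √(1.9546725 × 10^11) = 442120.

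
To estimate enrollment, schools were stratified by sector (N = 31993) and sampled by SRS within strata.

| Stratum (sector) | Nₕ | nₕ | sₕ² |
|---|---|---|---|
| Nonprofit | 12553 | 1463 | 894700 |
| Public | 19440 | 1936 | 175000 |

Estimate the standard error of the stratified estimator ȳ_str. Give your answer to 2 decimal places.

10.64

Var(ȳ_str) = Σₕ Wₕ²(1 − fₕ)sₕ²/nₕ with Wₕ = Nₕ/N, N = 31993.
Nonprofit: Wₕ = 0.39236708; term = 0.39236708²·(1 − 0.11654585)·894700/1463 = 83.176809.
Public: Wₕ = 0.60763292; term = 0.60763292²·(1 − 0.09958848)·175000/1936 = 30.05082.
Sum = 113.22763.
SE = √(113.22763) = 10.64.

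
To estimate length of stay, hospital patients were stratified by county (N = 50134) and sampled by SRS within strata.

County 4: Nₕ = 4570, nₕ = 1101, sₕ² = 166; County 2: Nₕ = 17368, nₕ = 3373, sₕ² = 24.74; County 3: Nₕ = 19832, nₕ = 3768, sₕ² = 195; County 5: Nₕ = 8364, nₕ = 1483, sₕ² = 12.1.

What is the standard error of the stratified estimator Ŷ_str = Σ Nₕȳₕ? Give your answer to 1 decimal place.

Var(Ŷ_str) = Σₕ Nₕ²(1 − fₕ)sₕ²/nₕ.
County 4: 4570²·(1 − 1101/4570)·166/1101 = 2.3902387 × 10^6.
County 2: 17368²·(1 − 3373/17368)·24.74/3373 = 1.7828141 × 10^6.
County 3: 19832²·(1 − 3768/19832)·195/3768 = 1.6487087 × 10^7.
County 5: 8364²·(1 − 1483/8364)·12.1/1483 = 469580.23.
Sum = 2.112972 × 10^7.
SE = √(2.112972 × 10^7) = 4596.7.

4596.7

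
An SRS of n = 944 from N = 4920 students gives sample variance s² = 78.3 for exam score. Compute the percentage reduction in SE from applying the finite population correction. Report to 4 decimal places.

f = n/N = 944/4920 = 0.19186992.
SE_no-fpc = √(s²/n) = 0.28800159; SE_fpc = √((1−f)s²/n) = 0.25890207.
Ratio = √(1−f) = 0.89896056. Reduction = 100·(1 − 0.89896056) = 10.1039%.

10.1039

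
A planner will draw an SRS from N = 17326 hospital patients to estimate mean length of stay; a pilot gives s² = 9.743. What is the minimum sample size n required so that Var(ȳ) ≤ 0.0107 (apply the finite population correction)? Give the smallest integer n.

Without fpc, n₀ = s²/D = 9.743/0.0107 = 910.5607.
With fpc, (1 − n/N)·s²/n ≤ D requires n ≥ n₀/(1 + n₀/N) = 910.5607/(1 + 910.5607/17326) = 865.0959.
Rounding up, n = 866.

866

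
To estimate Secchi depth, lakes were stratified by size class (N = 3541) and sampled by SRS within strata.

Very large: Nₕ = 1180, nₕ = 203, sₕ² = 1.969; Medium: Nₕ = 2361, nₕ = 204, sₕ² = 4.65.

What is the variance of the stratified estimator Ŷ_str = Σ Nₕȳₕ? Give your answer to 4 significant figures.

127300

Var(Ŷ_str) = Σₕ Nₕ²(1 − fₕ)sₕ²/nₕ.
Very large: 1180²·(1 − 203/1180)·1.969/203 = 11182.174.
Medium: 2361²·(1 − 204/2361)·4.65/204 = 116083.08.
Sum = 127265.25.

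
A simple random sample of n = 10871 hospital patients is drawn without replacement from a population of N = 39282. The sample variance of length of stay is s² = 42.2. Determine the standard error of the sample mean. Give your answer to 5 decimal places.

0.05299

Under SRS without replacement, Var(ȳ) = (1 − f)·s²/n with f = n/N = 10871/39282 = 0.27674253.
Var(ȳ) = (1 − 0.27674253)·42.2/10871 = 0.72325747·0.0038818876 = 0.0028076042.
SE(ȳ) = √(0.0028076042) = 0.05299.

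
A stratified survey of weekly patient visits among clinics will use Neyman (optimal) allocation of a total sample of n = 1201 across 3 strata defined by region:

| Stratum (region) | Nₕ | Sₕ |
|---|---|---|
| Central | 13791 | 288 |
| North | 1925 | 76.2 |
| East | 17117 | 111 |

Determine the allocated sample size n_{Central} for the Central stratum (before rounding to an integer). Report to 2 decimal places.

792.58

Neyman allocation: nₕ = n·NₕSₕ / Σⱼ NⱼSⱼ.
Σ NⱼSⱼ = 13791·288 + 1925·76.2 + 17117·111 = 6.01848 × 10^6.
n_{Central} = 1201·13791·288 / (6.01848 × 10^6) = 792.58.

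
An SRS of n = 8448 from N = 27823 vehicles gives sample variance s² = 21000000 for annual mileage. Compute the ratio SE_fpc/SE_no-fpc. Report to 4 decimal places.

0.8345

f = n/N = 8448/27823 = 0.30363368.
SE_no-fpc = √(s²/n) = 49.857752; SE_fpc = √((1−f)s²/n) = 41.605579.
Ratio = √(1−f) = 0.83448566.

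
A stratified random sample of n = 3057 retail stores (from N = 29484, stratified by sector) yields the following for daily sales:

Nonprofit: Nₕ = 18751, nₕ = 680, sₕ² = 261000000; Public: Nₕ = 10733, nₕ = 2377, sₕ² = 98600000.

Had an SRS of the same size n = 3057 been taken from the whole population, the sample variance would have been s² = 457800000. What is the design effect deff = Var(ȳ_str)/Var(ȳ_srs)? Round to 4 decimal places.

1.1465

Var(ȳ_str) = Σ Wₕ²(1−fₕ)sₕ²/nₕ with Wₕ = Nₕ/29484:
  Nonprofit: (18751/29484)²·(1−680/18751)·261000000/680 = 149611.65
  Public: (10733/29484)²·(1−2377/10733)·98600000/2377 = 4279.5144
  → Var(ȳ_str) = 153891.16.
Var(ȳ_srs) = (1 − 3057/29484)·457800000/3057 = 134227.6.
deff = 153891.16 / 134227.6 = 1.1465.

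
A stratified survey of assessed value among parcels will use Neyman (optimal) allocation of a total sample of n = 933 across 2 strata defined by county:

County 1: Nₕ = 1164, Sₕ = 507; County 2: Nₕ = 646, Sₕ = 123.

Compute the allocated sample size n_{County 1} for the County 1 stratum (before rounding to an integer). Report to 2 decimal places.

822.29

Neyman allocation: nₕ = n·NₕSₕ / Σⱼ NⱼSⱼ.
Σ NⱼSⱼ = 1164·507 + 646·123 = 669606.
n_{County 1} = 933·1164·507 / 669606 = 822.29.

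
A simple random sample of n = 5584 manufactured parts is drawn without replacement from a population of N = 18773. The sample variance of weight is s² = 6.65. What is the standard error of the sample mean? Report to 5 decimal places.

Under SRS without replacement, Var(ȳ) = (1 − f)·s²/n with f = n/N = 5584/18773 = 0.29744846.
Var(ȳ) = (1 − 0.29744846)·6.65/5584 = 0.70255154·0.0011909026 = 8.3667044 × 10^-4.
SE(ȳ) = √(8.3667044 × 10^-4) = 0.02893.

0.02893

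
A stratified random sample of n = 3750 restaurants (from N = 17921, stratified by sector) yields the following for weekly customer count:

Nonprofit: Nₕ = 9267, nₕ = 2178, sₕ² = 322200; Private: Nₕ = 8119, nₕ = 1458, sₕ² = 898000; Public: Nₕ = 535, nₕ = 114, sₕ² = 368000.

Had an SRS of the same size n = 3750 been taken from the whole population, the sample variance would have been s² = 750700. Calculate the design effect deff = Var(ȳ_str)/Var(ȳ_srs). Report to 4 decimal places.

0.8606

Var(ȳ_str) = Σ Wₕ²(1−fₕ)sₕ²/nₕ with Wₕ = Nₕ/17921:
  Nonprofit: (9267/17921)²·(1−2178/9267)·322200/2178 = 30.259888
  Private: (8119/17921)²·(1−1458/8119)·898000/1458 = 103.71374
  Public: (535/17921)²·(1−114/535)·368000/114 = 2.263885
  → Var(ȳ_str) = 136.23751.
Var(ȳ_srs) = (1 − 3750/17921)·750700/3750 = 158.29726.
deff = 136.23751 / 158.29726 = 0.8606.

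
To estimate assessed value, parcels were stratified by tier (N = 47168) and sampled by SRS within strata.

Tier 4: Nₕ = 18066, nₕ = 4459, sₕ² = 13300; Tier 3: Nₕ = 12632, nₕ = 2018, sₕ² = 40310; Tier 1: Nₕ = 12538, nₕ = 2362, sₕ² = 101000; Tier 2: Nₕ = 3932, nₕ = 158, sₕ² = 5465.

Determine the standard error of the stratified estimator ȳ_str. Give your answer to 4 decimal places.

2.0533

Var(ȳ_str) = Σₕ Wₕ²(1 − fₕ)sₕ²/nₕ with Wₕ = Nₕ/N, N = 47168.
Tier 4: Wₕ = 0.38301391; term = 0.38301391²·(1 − 0.24681723)·13300/4459 = 0.32956694.
Tier 3: Wₕ = 0.26780868; term = 0.26780868²·(1 − 0.15975301)·40310/2018 = 1.2037822.
Tier 1: Wₕ = 0.26581581; term = 0.26581581²·(1 − 0.18838730)·101000/2362 = 2.4521776.
Tier 2: Wₕ = 0.08336160; term = 0.08336160²·(1 − 0.04018311)·5465/158 = 0.23070317.
Sum = 4.2162299.
SE = √(4.2162299) = 2.0533.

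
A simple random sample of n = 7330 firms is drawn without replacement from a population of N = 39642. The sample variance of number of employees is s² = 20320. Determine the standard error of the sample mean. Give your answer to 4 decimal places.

1.5032

Under SRS without replacement, Var(ȳ) = (1 − f)·s²/n with f = n/N = 7330/39642 = 0.18490490.
Var(ȳ) = (1 − 0.18490490)·20320/7330 = 0.81509510·2.7721692 = 2.2595815.
SE(ȳ) = √(2.2595815) = 1.5032.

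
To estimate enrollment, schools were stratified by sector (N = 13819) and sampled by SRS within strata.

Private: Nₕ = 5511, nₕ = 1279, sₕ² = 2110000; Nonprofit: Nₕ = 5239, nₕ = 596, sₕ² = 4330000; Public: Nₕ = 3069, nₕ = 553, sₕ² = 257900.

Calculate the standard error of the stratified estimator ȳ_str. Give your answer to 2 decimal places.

Var(ȳ_str) = Σₕ Wₕ²(1 − fₕ)sₕ²/nₕ with Wₕ = Nₕ/N, N = 13819.
Private: Wₕ = 0.39879876; term = 0.39879876²·(1 − 0.23208129)·2110000/1279 = 201.4813.
Nonprofit: Wₕ = 0.37911571; term = 0.37911571²·(1 − 0.11376217)·4330000/596 = 925.41276.
Public: Wₕ = 0.22208553; term = 0.22208553²·(1 − 0.18018899)·257900/553 = 18.857343.
Sum = 1145.7514.
SE = √(1145.7514) = 33.85.

33.85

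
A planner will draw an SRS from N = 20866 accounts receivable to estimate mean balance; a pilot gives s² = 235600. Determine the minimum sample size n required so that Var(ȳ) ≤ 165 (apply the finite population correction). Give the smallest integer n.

1337

Without fpc, n₀ = s²/D = 235600/165 = 1427.8788.
With fpc, (1 − n/N)·s²/n ≤ D requires n ≥ n₀/(1 + n₀/N) = 1427.8788/(1 + 1427.8788/20866) = 1336.4260.
Rounding up, n = 1337.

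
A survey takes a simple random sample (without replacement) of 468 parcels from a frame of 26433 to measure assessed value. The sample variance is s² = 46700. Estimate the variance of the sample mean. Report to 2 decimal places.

Under SRS without replacement, Var(ȳ) = (1 − f)·s²/n with f = n/N = 468/26433 = 0.01770514.
Var(ȳ) = (1 − 0.01770514)·46700/468 = 0.98229486·99.786325 = 98.019594.

98.02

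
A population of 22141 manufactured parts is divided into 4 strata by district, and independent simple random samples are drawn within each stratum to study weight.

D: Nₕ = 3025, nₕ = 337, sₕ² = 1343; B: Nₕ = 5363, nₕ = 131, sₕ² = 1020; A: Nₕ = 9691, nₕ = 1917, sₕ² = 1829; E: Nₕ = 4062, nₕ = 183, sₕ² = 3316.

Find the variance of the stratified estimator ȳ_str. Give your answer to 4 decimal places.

1.2408

Var(ȳ_str) = Σₕ Wₕ²(1 − fₕ)sₕ²/nₕ with Wₕ = Nₕ/N, N = 22141.
D: Wₕ = 0.13662436; term = 0.13662436²·(1 − 0.11140496)·1343/337 = 0.066100735.
B: Wₕ = 0.24222032; term = 0.24222032²·(1 − 0.02442663)·1020/131 = 0.44566645.
A: Wₕ = 0.43769477; term = 0.43769477²·(1 − 0.19781240)·1829/1917 = 0.14662575.
E: Wₕ = 0.18346055; term = 0.18346055²·(1 − 0.04505170)·3316/183 = 0.58240979.
Sum = 1.2408027.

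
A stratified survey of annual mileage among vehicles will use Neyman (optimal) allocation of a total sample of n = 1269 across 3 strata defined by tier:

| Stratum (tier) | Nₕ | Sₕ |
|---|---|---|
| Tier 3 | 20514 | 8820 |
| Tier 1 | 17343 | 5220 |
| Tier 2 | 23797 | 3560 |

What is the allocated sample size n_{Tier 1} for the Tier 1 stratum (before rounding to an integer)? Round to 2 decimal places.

322.54

Neyman allocation: nₕ = n·NₕSₕ / Σⱼ NⱼSⱼ.
Σ NⱼSⱼ = 20514·8820 + 17343·5220 + 23797·3560 = 3.5618126 × 10^8.
n_{Tier 1} = 1269·17343·5220 / (3.5618126 × 10^8) = 322.54.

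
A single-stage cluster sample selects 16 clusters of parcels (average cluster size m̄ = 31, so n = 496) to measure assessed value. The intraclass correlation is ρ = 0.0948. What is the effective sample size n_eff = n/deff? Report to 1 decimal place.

129.0

deff = 1 + (31 − 1)·0.0948 = 1 + 2.844 = 3.844.
n_eff = 496 / 3.844 = 129.0.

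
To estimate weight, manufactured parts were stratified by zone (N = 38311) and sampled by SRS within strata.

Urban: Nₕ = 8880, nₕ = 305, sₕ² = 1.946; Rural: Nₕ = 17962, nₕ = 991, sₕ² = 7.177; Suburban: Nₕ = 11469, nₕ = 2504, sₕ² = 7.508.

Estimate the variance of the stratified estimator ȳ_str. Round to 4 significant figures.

0.002045

Var(ȳ_str) = Σₕ Wₕ²(1 − fₕ)sₕ²/nₕ with Wₕ = Nₕ/N, N = 38311.
Urban: Wₕ = 0.23178722; term = 0.23178722²·(1 − 0.03434685)·1.946/305 = 3.3101152 × 10^-4.
Rural: Wₕ = 0.46884707; term = 0.46884707²·(1 − 0.05517203)·7.177/991 = 0.0015041268.
Suburban: Wₕ = 0.29936572; term = 0.29936572²·(1 − 0.21832767)·7.508/2504 = 2.1004813 × 10^-4.
Sum = 0.0020451865.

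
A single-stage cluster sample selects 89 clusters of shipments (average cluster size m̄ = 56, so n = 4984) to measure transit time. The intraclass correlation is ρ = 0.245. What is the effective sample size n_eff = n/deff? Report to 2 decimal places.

deff = 1 + (56 − 1)·0.245 = 1 + 13.475 = 14.475.
n_eff = 4984 / 14.475 = 344.32.

344.32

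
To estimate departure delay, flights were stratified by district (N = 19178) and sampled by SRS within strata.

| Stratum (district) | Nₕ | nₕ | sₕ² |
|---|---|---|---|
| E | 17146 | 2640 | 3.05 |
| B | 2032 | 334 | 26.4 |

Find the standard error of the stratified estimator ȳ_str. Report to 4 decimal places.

0.0390

Var(ȳ_str) = Σₕ Wₕ²(1 − fₕ)sₕ²/nₕ with Wₕ = Nₕ/N, N = 19178.
E: Wₕ = 0.89404526; term = 0.89404526²·(1 − 0.15397177)·3.05/2640 = 7.8126753 × 10^-4.
B: Wₕ = 0.10595474; term = 0.10595474²·(1 − 0.16437008)·26.4/334 = 7.4150182 × 10^-4.
Sum = 0.0015227694.
SE = √(0.0015227694) = 0.0390.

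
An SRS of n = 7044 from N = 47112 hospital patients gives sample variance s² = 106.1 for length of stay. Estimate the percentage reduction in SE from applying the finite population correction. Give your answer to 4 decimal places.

f = n/N = 7044/47112 = 0.14951605.
SE_no-fpc = √(s²/n) = 0.12272923; SE_fpc = √((1−f)s²/n) = 0.11318297.
Ratio = √(1−f) = 0.92221687. Reduction = 100·(1 − 0.92221687) = 7.7783%.

7.7783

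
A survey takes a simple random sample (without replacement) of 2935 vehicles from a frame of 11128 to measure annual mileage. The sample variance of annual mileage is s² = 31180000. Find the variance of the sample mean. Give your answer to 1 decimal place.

Under SRS without replacement, Var(ȳ) = (1 − f)·s²/n with f = n/N = 2935/11128 = 0.26374910.
Var(ȳ) = (1 − 0.26374910)·31180000/2935 = 0.73625090·10623.509 = 7821.5683.

7821.6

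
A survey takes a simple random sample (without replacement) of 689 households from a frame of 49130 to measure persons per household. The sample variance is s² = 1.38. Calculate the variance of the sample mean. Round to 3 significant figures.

0.00197

Under SRS without replacement, Var(ȳ) = (1 − f)·s²/n with f = n/N = 689/49130 = 0.01402402.
Var(ȳ) = (1 − 0.01402402)·1.38/689 = 0.98597598·0.0020029028 = 0.001974814.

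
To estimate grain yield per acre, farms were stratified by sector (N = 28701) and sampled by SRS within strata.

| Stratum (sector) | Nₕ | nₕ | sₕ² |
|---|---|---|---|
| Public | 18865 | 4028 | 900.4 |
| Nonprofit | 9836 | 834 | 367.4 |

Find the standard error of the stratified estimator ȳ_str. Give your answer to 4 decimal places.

Var(ȳ_str) = Σₕ Wₕ²(1 − fₕ)sₕ²/nₕ with Wₕ = Nₕ/N, N = 28701.
Public: Wₕ = 0.65729417; term = 0.65729417²·(1 − 0.21351710)·900.4/4028 = 0.075954739.
Nonprofit: Wₕ = 0.34270583; term = 0.34270583²·(1 − 0.08479057)·367.4/834 = 0.047351809.
Sum = 0.12330655.
SE = √(0.12330655) = 0.3512.

0.3512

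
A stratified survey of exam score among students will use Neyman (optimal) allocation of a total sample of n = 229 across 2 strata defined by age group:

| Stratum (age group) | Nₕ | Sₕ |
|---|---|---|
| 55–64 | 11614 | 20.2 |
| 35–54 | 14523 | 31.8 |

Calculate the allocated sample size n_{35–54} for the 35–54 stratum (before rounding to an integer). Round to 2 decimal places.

151.86

Neyman allocation: nₕ = n·NₕSₕ / Σⱼ NⱼSⱼ.
Σ NⱼSⱼ = 11614·20.2 + 14523·31.8 = 696434.2.
n_{35–54} = 229·14523·31.8 / 696434.2 = 151.86.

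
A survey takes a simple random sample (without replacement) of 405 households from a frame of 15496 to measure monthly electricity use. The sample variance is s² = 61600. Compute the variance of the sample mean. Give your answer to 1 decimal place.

Under SRS without replacement, Var(ȳ) = (1 − f)·s²/n with f = n/N = 405/15496 = 0.02613578.
Var(ȳ) = (1 − 0.02613578)·61600/405 = 0.97386422·152.09877 = 148.12355.

148.1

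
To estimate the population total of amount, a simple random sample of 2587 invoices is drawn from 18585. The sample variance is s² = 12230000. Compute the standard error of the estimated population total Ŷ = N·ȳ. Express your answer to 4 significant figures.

1.186 × 10^6

Var(Ŷ) = N²·Var(ȳ) = N²·(1 − n/N)·s²/n.
f = 2587/18585 = 0.13919828; Var(ȳ) = 0.86080172·12230000/2587 = 4069.426.
Var(Ŷ) = 18585² · 4069.426 = 1.4055888 × 10^12.
SE(Ŷ) = √(1.4055888 × 10^12) = 1.186 × 10^6.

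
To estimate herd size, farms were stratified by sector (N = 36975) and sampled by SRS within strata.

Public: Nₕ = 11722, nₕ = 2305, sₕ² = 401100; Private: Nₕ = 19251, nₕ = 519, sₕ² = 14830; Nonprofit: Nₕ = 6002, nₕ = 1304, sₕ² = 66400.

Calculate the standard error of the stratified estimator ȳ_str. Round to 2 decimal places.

4.76

Var(ȳ_str) = Σₕ Wₕ²(1 − fₕ)sₕ²/nₕ with Wₕ = Nₕ/N, N = 36975.
Public: Wₕ = 0.31702502; term = 0.31702502²·(1 − 0.19663880)·401100/2305 = 14.050108.
Private: Wₕ = 0.52064909; term = 0.52064909²·(1 − 0.02695964)·14830/519 = 7.5369368.
Nonprofit: Wₕ = 0.16232590; term = 0.16232590²·(1 − 0.21726091)·66400/1304 = 1.0502269.
Sum = 22.637272.
SE = √(22.637272) = 4.76.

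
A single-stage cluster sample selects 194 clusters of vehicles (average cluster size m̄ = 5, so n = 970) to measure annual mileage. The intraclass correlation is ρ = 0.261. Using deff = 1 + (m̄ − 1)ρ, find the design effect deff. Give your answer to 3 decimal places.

2.044

deff = 1 + (5 − 1)·0.261 = 1 + 1.044 = 2.044.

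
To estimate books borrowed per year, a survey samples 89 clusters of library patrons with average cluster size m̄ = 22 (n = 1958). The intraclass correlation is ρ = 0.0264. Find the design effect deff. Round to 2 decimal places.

1.55

deff = 1 + (22 − 1)·0.0264 = 1 + 0.5544 = 1.5544.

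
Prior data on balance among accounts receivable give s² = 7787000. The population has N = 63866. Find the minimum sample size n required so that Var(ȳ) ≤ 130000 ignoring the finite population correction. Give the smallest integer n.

60

Without fpc, n₀ = s²/D = 7787000/130000 = 59.9000.
Rounding up, n = 60.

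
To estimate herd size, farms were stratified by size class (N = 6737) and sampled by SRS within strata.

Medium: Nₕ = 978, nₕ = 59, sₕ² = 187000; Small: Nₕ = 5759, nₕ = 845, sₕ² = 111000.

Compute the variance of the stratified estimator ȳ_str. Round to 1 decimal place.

Var(ȳ_str) = Σₕ Wₕ²(1 − fₕ)sₕ²/nₕ with Wₕ = Nₕ/N, N = 6737.
Medium: Wₕ = 0.14516847; term = 0.14516847²·(1 − 0.06032720)·187000/59 = 62.764037.
Small: Wₕ = 0.85483153; term = 0.85483153²·(1 − 0.14672686)·111000/845 = 81.905941.
Sum = 144.66998.

144.7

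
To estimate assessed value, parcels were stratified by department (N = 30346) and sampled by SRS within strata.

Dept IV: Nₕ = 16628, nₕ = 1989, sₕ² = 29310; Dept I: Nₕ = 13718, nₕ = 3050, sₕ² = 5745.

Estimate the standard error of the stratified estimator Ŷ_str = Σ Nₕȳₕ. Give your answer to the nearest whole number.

62150

Var(Ŷ_str) = Σₕ Nₕ²(1 − fₕ)sₕ²/nₕ.
Dept IV: 16628²·(1 − 1989/16628)·29310/1989 = 3.587009 × 10^9.
Dept I: 13718²·(1 − 3050/13718)·5745/3050 = 2.7565381 × 10^8.
Sum = 3.8626628 × 10^9.
SE = √(3.8626628 × 10^9) = 62150.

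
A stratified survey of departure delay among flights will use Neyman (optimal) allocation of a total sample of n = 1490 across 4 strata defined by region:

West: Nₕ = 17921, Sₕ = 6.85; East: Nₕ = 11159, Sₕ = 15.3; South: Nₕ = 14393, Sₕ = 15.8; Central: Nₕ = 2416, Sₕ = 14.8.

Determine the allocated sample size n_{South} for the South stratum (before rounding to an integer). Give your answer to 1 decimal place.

608.7

Neyman allocation: nₕ = n·NₕSₕ / Σⱼ NⱼSⱼ.
Σ NⱼSⱼ = 17921·6.85 + 11159·15.3 + 14393·15.8 + 2416·14.8 = 556657.75.
n_{South} = 1490·14393·15.8 / 556657.75 = 608.7.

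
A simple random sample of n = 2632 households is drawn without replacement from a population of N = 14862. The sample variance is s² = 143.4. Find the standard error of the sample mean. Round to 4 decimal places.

Under SRS without replacement, Var(ȳ) = (1 − f)·s²/n with f = n/N = 2632/14862 = 0.17709595.
Var(ȳ) = (1 − 0.17709595)·143.4/2632 = 0.82290405·0.054483283 = 0.044834514.
SE(ȳ) = √(0.044834514) = 0.2117.

0.2117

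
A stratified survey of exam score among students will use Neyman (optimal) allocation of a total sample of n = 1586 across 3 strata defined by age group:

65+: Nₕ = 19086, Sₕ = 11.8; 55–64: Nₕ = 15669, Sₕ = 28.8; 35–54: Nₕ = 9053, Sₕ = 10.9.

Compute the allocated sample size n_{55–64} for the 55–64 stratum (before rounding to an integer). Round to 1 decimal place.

Neyman allocation: nₕ = n·NₕSₕ / Σⱼ NⱼSⱼ.
Σ NⱼSⱼ = 19086·11.8 + 15669·28.8 + 9053·10.9 = 775159.7.
n_{55–64} = 1586·15669·28.8 / 775159.7 = 923.3.

923.3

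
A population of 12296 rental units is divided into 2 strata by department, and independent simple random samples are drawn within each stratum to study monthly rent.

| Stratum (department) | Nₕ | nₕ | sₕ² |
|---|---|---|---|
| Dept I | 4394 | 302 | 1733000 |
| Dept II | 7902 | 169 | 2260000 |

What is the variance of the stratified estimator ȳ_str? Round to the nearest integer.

6087

Var(ȳ_str) = Σₕ Wₕ²(1 − fₕ)sₕ²/nₕ with Wₕ = Nₕ/N, N = 12296.
Dept I: Wₕ = 0.35735198; term = 0.35735198²·(1 − 0.06873009)·1733000/302 = 682.43232.
Dept II: Wₕ = 0.64264802; term = 0.64264802²·(1 − 0.02138699)·2260000/169 = 5404.7929.
Sum = 6087.2252.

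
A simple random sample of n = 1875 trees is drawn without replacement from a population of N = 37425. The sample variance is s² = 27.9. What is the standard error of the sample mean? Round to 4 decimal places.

Under SRS without replacement, Var(ȳ) = (1 − f)·s²/n with f = n/N = 1875/37425 = 0.05010020.
Var(ȳ) = (1 − 0.05010020)·27.9/1875 = 0.94989980·0.01488 = 0.014134509.
SE(ȳ) = √(0.014134509) = 0.1189.

0.1189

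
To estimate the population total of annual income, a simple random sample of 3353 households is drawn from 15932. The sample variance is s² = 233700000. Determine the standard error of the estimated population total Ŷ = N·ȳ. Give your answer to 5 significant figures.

3.7374 × 10^6

Var(Ŷ) = N²·Var(ȳ) = N²·(1 − n/N)·s²/n.
f = 3353/15932 = 0.21045694; Var(ȳ) = 0.78954306·233700000/3353 = 55030.186.
Var(Ŷ) = 15932² · 55030.186 = 1.3968236 × 10^13.
SE(Ŷ) = √(1.3968236 × 10^13) = 3.7374 × 10^6.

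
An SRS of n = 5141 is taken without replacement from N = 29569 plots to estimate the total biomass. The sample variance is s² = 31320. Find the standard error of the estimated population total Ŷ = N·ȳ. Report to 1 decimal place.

Var(Ŷ) = N²·Var(ȳ) = N²·(1 − n/N)·s²/n.
f = 5141/29569 = 0.17386452; Var(ȳ) = 0.82613548·31320/5141 = 5.0329825.
Var(Ŷ) = 29569² · 5.0329825 = 4.4004663 × 10^9.
SE(Ŷ) = √(4.4004663 × 10^9) = 66336.0.

66336.0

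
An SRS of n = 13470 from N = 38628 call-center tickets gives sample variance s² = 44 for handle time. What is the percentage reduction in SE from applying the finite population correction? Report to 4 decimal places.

f = n/N = 13470/38628 = 0.34871078.
SE_no-fpc = √(s²/n) = 0.057153462; SE_fpc = √((1−f)s²/n) = 0.046124268.
Ratio = √(1−f) = 0.80702492. Reduction = 100·(1 − 0.80702492) = 19.2975%.

19.2975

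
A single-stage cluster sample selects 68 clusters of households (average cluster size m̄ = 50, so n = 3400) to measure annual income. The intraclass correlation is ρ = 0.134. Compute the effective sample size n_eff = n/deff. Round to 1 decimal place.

deff = 1 + (50 − 1)·0.134 = 1 + 6.566 = 7.566.
n_eff = 3400 / 7.566 = 449.4.

449.4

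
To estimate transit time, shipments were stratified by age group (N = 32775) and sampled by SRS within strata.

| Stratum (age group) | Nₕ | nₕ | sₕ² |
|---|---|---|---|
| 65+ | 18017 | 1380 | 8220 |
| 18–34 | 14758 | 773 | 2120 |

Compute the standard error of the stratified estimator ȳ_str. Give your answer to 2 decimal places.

Var(ȳ_str) = Σₕ Wₕ²(1 − fₕ)sₕ²/nₕ with Wₕ = Nₕ/N, N = 32775.
65+: Wₕ = 0.54971777; term = 0.54971777²·(1 − 0.07659433)·8220/1380 = 1.6621294.
18–34: Wₕ = 0.45028223; term = 0.45028223²·(1 − 0.05237837)·2120/773 = 0.52693973.
Sum = 2.1890691.
SE = √(2.1890691) = 1.48.

1.48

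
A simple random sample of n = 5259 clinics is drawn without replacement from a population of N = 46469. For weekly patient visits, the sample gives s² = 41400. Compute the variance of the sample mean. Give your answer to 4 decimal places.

6.9813

Under SRS without replacement, Var(ȳ) = (1 − f)·s²/n with f = n/N = 5259/46469 = 0.11317222.
Var(ȳ) = (1 − 0.11317222)·41400/5259 = 0.88682778·7.8722191 = 6.9813025.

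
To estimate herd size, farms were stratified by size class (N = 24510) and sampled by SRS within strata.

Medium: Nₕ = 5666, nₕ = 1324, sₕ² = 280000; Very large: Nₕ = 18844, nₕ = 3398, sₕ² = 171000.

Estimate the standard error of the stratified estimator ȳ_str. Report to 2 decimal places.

5.75

Var(ȳ_str) = Σₕ Wₕ²(1 − fₕ)sₕ²/nₕ with Wₕ = Nₕ/N, N = 24510.
Medium: Wₕ = 0.23117095; term = 0.23117095²·(1 − 0.23367455)·280000/1324 = 8.6606365.
Very large: Wₕ = 0.76882905; term = 0.76882905²·(1 − 0.18032265)·171000/3398 = 24.382332.
Sum = 33.042969.
SE = √(33.042969) = 5.75.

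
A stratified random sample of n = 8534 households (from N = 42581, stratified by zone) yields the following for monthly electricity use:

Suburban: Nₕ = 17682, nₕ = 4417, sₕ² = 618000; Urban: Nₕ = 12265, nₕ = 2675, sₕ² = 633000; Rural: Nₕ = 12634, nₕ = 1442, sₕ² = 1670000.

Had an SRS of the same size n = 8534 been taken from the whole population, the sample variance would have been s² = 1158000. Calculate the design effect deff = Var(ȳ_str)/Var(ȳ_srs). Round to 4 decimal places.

1.1407

Var(ȳ_str) = Σ Wₕ²(1−fₕ)sₕ²/nₕ with Wₕ = Nₕ/42581:
  Suburban: (17682/42581)²·(1−4417/17682)·618000/4417 = 18.099559
  Urban: (12265/42581)²·(1−2675/12265)·633000/2675 = 15.350919
  Rural: (12634/42581)²·(1−1442/12634)·1670000/1442 = 90.316702
  → Var(ȳ_str) = 123.76718.
Var(ȳ_srs) = (1 − 8534/42581)·1158000/8534 = 108.4973.
deff = 123.76718 / 108.4973 = 1.1407.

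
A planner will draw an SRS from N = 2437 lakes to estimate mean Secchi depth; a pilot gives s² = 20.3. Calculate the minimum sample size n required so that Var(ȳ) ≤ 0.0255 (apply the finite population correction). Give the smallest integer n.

Without fpc, n₀ = s²/D = 20.3/0.0255 = 796.0784.
With fpc, (1 − n/N)·s²/n ≤ D requires n ≥ n₀/(1 + n₀/N) = 796.0784/(1 + 796.0784/2437) = 600.0606.
Rounding up, n = 601.

601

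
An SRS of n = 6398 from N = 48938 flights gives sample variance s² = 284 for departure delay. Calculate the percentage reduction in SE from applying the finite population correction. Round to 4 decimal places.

6.7657

f = n/N = 6398/48938 = 0.13073685.
SE_no-fpc = √(s²/n) = 0.21068667; SE_fpc = √((1−f)s²/n) = 0.1964322.
Ratio = √(1−f) = 0.93234283. Reduction = 100·(1 − 0.93234283) = 6.7657%.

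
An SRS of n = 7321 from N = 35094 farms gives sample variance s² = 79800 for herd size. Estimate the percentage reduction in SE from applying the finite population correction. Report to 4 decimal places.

11.0400

f = n/N = 7321/35094 = 0.20861116.
SE_no-fpc = √(s²/n) = 3.3015376; SE_fpc = √((1−f)s²/n) = 2.9370491.
Ratio = √(1−f) = 0.88960038. Reduction = 100·(1 − 0.88960038) = 11.0400%.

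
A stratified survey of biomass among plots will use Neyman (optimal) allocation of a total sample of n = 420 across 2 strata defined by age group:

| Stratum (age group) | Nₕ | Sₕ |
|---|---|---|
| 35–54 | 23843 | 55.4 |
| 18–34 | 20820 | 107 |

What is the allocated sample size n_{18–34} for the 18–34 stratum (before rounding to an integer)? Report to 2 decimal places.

Neyman allocation: nₕ = n·NₕSₕ / Σⱼ NⱼSⱼ.
Σ NⱼSⱼ = 23843·55.4 + 20820·107 = 3.5486422 × 10^6.
n_{18–34} = 420·20820·107 / (3.5486422 × 10^6) = 263.66.

263.66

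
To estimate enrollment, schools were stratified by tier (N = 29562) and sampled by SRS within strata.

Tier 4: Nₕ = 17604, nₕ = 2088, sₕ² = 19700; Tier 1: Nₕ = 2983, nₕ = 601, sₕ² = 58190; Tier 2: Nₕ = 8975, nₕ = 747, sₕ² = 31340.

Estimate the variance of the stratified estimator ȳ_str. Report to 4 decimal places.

Var(ȳ_str) = Σₕ Wₕ²(1 − fₕ)sₕ²/nₕ with Wₕ = Nₕ/N, N = 29562.
Tier 4: Wₕ = 0.59549422; term = 0.59549422²·(1 − 0.11860941)·19700/2088 = 2.9488945.
Tier 1: Wₕ = 0.10090657; term = 0.10090657²·(1 − 0.20147503)·58190/601 = 0.78722934.
Tier 2: Wₕ = 0.30359922; term = 0.30359922²·(1 − 0.08323120)·31340/747 = 3.5451899.
Sum = 7.2813137.

7.2813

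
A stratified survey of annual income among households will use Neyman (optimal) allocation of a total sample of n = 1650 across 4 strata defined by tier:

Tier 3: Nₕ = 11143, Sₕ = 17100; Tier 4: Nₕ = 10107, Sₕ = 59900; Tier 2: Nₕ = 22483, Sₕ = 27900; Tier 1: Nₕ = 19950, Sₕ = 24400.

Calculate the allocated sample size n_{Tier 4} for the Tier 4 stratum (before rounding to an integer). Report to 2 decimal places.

522.99

Neyman allocation: nₕ = n·NₕSₕ / Σⱼ NⱼSⱼ.
Σ NⱼSⱼ = 11143·17100 + 10107·59900 + 22483·27900 + 19950·24400 = 1.9100103 × 10^9.
n_{Tier 4} = 1650·10107·59900 / (1.9100103 × 10^9) = 522.99.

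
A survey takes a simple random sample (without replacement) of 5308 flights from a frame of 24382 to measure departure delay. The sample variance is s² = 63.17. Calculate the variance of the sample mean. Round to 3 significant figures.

Under SRS without replacement, Var(ȳ) = (1 − f)·s²/n with f = n/N = 5308/24382 = 0.21770158.
Var(ȳ) = (1 − 0.21770158)·63.17/5308 = 0.78229842·0.011900904 = 0.0093100586.

0.00931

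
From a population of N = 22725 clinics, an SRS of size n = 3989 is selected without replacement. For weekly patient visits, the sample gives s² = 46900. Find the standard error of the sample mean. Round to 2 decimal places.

Under SRS without replacement, Var(ȳ) = (1 − f)·s²/n with f = n/N = 3989/22725 = 0.17553355.
Var(ȳ) = (1 − 0.17553355)·46900/3989 = 0.82446645·11.757333 = 9.6935263.
SE(ȳ) = √(9.6935263) = 3.11.

3.11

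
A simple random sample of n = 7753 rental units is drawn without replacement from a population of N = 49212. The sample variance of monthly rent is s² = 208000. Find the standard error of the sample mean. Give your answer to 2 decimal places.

4.75

Under SRS without replacement, Var(ȳ) = (1 − f)·s²/n with f = n/N = 7753/49212 = 0.15754288.
Var(ȳ) = (1 − 0.15754288)·208000/7753 = 0.84245712·26.828325 = 22.601713.
SE(ȳ) = √(22.601713) = 4.75.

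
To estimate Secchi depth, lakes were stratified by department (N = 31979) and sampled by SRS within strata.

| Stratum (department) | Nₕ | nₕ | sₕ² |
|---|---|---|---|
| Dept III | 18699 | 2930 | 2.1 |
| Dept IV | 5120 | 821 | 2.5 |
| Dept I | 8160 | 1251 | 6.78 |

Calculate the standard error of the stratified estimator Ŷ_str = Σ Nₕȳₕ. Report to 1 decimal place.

Var(Ŷ_str) = Σₕ Nₕ²(1 − fₕ)sₕ²/nₕ.
Dept III: 18699²·(1 − 2930/18699)·2.1/2930 = 211336.35.
Dept IV: 5120²·(1 − 821/5120)·2.5/821 = 67024.604.
Dept I: 8160²·(1 − 1251/8160)·6.78/1251 = 305546.8.
Sum = 583907.75.
SE = √(583907.75) = 764.1.

764.1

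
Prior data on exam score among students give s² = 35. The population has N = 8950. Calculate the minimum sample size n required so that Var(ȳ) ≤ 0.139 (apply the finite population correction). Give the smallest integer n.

245

Without fpc, n₀ = s²/D = 35/0.139 = 251.7986.
With fpc, (1 − n/N)·s²/n ≤ D requires n ≥ n₀/(1 + n₀/N) = 251.7986/(1 + 251.7986/8950) = 244.9084.
Rounding up, n = 245.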